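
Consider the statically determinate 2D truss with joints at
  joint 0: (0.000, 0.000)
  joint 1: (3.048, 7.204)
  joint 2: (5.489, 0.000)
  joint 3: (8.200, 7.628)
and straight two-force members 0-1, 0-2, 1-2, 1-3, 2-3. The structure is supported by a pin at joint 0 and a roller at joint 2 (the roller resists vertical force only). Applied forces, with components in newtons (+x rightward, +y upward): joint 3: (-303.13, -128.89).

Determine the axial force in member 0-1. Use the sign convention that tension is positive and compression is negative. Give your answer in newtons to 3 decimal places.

N=4 nodes, M=5 members, R=3 reactions → 2N=8, M+R=8
member 0 (0-1): L=7.8223, (cx,cy)=(0.3897,0.9210)
member 1 (0-2): L=5.4890, (cx,cy)=(1.0000,0.0000)
member 2 (1-2): L=7.6063, (cx,cy)=(0.3209,-0.9471)
member 3 (1-3): L=5.1694, (cx,cy)=(0.9966,0.0820)
member 4 (2-3): L=8.0954, (cx,cy)=(0.3349,0.9423)
solve A·x = −loads:
  F[0-1] = -388.2881 N (compression)
  F[0-2] = -151.8309 N (compression)
  F[1-2] = +354.5350 N (tension)
  F[1-3] = -265.9717 N (compression)
  F[2-3] = -113.6361 N (compression)
  Rx@0 = +303.1300 N
  Ry@0 = +357.5979 N
  Ry@2 = -228.7079 N

-388.288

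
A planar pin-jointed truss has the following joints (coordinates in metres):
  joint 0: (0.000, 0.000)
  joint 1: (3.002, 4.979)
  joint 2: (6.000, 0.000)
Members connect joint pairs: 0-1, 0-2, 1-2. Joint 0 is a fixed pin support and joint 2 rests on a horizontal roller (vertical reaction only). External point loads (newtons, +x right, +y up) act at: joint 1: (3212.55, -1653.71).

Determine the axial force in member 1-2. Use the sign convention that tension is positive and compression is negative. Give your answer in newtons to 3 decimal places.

-4077.669

N=3 nodes, M=3 members, R=3 reactions → 2N=6, M+R=6
member 0 (0-1): L=5.8140, (cx,cy)=(0.5163,0.8564)
member 1 (0-2): L=6.0000, (cx,cy)=(1.0000,0.0000)
member 2 (1-2): L=5.8119, (cx,cy)=(0.5158,-0.8567)
solve A·x = −loads:
  F[0-1] = +2148.0776 N (tension)
  F[0-2] = +2103.4094 N (tension)
  F[1-2] = -4077.6693 N (compression)
  Rx@0 = -3212.5500 N
  Ry@0 = -1839.5773 N
  Ry@2 = +3493.2873 N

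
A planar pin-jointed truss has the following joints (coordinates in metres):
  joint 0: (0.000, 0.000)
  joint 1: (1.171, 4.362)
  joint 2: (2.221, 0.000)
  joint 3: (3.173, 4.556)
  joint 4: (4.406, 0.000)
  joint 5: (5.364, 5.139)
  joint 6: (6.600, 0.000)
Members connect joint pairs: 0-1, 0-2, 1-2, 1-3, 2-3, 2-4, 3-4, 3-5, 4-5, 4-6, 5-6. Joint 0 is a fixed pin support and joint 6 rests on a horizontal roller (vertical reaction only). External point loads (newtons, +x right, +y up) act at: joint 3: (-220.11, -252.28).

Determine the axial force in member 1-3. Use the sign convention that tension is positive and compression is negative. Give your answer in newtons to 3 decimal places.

-141.439

N=7 nodes, M=11 members, R=3 reactions → 2N=14, M+R=14
member 0 (0-1): L=4.5164, (cx,cy)=(0.2593,0.9658)
member 1 (0-2): L=2.2210, (cx,cy)=(1.0000,0.0000)
member 2 (1-2): L=4.4866, (cx,cy)=(0.2340,-0.9722)
member 3 (1-3): L=2.0114, (cx,cy)=(0.9953,0.0965)
member 4 (2-3): L=4.6544, (cx,cy)=(0.2045,0.9789)
member 5 (2-4): L=2.1850, (cx,cy)=(1.0000,0.0000)
member 6 (3-4): L=4.7199, (cx,cy)=(0.2612,-0.9653)
member 7 (3-5): L=2.2672, (cx,cy)=(0.9664,0.2571)
member 8 (4-5): L=5.2275, (cx,cy)=(0.1833,0.9831)
member 9 (4-6): L=2.1940, (cx,cy)=(1.0000,0.0000)
member 10 (5-6): L=5.2855, (cx,cy)=(0.2338,-0.9723)
solve A·x = −loads:
  F[0-1] = -292.9551 N (compression)
  F[0-2] = -144.1542 N (compression)
  F[1-2] = +276.9873 N (tension)
  F[1-3] = -141.4387 N (compression)
  F[2-3] = -275.1113 N (compression)
  F[2-4] = -23.0601 N (compression)
  F[3-4] = +35.5562 N (tension)
  F[3-5] = +14.2508 N (tension)
  F[4-5] = -34.9128 N (compression)
  F[4-6] = -7.3734 N (compression)
  F[5-6] = +31.5313 N (tension)
  Rx@0 = +220.1100 N
  Ry@0 = +282.9371 N
  Ry@6 = -30.6571 N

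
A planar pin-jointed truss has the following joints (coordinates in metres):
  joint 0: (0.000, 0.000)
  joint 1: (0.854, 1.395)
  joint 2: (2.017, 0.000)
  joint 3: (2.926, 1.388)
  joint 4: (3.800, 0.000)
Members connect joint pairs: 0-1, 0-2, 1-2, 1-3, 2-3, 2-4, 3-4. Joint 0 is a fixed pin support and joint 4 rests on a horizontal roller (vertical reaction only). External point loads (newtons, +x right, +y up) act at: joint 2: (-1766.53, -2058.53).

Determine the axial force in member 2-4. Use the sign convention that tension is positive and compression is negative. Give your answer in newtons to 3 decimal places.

688.021

N=5 nodes, M=7 members, R=3 reactions → 2N=10, M+R=10
member 0 (0-1): L=1.6356, (cx,cy)=(0.5221,0.8529)
member 1 (0-2): L=2.0170, (cx,cy)=(1.0000,0.0000)
member 2 (1-2): L=1.8162, (cx,cy)=(0.6403,-0.7681)
member 3 (1-3): L=2.0720, (cx,cy)=(1.0000,-0.0034)
member 4 (2-3): L=1.6592, (cx,cy)=(0.5479,0.8366)
member 5 (2-4): L=1.7830, (cx,cy)=(1.0000,0.0000)
member 6 (3-4): L=1.6402, (cx,cy)=(0.5328,-0.8462)
solve A·x = −loads:
  F[0-1] = -1132.5055 N (compression)
  F[0-2] = -1175.2290 N (compression)
  F[1-2] = +1263.6808 N (tension)
  F[1-3] = -1400.5030 N (compression)
  F[2-3] = +1300.4530 N (tension)
  F[2-4] = +688.0206 N (tension)
  F[3-4] = -1291.2195 N (compression)
  Rx@0 = +1766.5300 N
  Ry@0 = +965.8839 N
  Ry@4 = +1092.6461 N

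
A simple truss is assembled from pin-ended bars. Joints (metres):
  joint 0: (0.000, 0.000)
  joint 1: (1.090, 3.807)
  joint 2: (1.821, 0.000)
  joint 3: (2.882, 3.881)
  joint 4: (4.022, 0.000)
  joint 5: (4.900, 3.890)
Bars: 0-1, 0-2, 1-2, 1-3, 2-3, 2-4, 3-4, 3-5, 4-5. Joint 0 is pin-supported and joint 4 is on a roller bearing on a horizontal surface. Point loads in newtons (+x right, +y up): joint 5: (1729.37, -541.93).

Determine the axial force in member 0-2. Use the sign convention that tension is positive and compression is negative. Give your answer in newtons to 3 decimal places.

N=6 nodes, M=9 members, R=3 reactions → 2N=12, M+R=12
member 0 (0-1): L=3.9600, (cx,cy)=(0.2753,0.9614)
member 1 (0-2): L=1.8210, (cx,cy)=(1.0000,0.0000)
member 2 (1-2): L=3.8765, (cx,cy)=(0.1886,-0.9821)
member 3 (1-3): L=1.7935, (cx,cy)=(0.9991,0.0413)
member 4 (2-3): L=4.0234, (cx,cy)=(0.2637,0.9646)
member 5 (2-4): L=2.2010, (cx,cy)=(1.0000,0.0000)
member 6 (3-4): L=4.0450, (cx,cy)=(0.2818,-0.9595)
member 7 (3-5): L=2.0180, (cx,cy)=(1.0000,0.0045)
member 8 (4-5): L=3.9879, (cx,cy)=(0.2202,0.9755)
solve A·x = −loads:
  F[0-1] = +1862.8764 N (tension)
  F[0-2] = +1216.6045 N (tension)
  F[1-2] = -1787.8945 N (compression)
  F[1-3] = +850.6330 N (tension)
  F[2-3] = +1820.2506 N (tension)
  F[2-4] = +399.4500 N (tension)
  F[3-4] = -1857.9640 N (compression)
  F[3-5] = +1853.5716 N (tension)
  F[4-5] = -564.0370 N (compression)
  Rx@0 = -1729.3700 N
  Ry@0 = -1790.9159 N
  Ry@4 = +2332.8459 N

1216.604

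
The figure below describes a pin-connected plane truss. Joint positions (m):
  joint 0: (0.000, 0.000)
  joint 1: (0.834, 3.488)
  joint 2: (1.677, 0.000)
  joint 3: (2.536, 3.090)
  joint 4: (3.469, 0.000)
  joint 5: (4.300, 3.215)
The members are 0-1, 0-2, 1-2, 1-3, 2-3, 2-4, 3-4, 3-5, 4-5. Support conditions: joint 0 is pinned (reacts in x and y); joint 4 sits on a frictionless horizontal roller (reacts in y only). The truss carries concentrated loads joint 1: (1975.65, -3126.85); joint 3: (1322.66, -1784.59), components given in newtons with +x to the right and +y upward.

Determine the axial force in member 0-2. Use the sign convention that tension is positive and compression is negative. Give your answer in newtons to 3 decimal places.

3224.296

N=6 nodes, M=9 members, R=3 reactions → 2N=12, M+R=12
member 0 (0-1): L=3.5863, (cx,cy)=(0.2326,0.9726)
member 1 (0-2): L=1.6770, (cx,cy)=(1.0000,0.0000)
member 2 (1-2): L=3.5884, (cx,cy)=(0.2349,-0.9720)
member 3 (1-3): L=1.7479, (cx,cy)=(0.9737,-0.2277)
member 4 (2-3): L=3.2072, (cx,cy)=(0.2678,0.9635)
member 5 (2-4): L=1.7920, (cx,cy)=(1.0000,0.0000)
member 6 (3-4): L=3.2278, (cx,cy)=(0.2891,-0.9573)
member 7 (3-5): L=1.7684, (cx,cy)=(0.9975,0.0707)
member 8 (4-5): L=3.3207, (cx,cy)=(0.2503,0.9682)
solve A·x = −loads:
  F[0-1] = +318.2714 N (tension)
  F[0-2] = +3224.2959 N (tension)
  F[1-2] = -3262.2172 N (compression)
  F[1-3] = -1165.8957 N (compression)
  F[2-3] = +3291.1667 N (tension)
  F[2-4] = +1576.4336 N (tension)
  F[3-4] = -5453.7909 N (compression)
  F[3-5] = -0.0000 N (compression)
  F[4-5] = +0.0000 N (tension)
  Rx@0 = -3298.3100 N
  Ry@0 = -309.5458 N
  Ry@4 = +5220.9858 N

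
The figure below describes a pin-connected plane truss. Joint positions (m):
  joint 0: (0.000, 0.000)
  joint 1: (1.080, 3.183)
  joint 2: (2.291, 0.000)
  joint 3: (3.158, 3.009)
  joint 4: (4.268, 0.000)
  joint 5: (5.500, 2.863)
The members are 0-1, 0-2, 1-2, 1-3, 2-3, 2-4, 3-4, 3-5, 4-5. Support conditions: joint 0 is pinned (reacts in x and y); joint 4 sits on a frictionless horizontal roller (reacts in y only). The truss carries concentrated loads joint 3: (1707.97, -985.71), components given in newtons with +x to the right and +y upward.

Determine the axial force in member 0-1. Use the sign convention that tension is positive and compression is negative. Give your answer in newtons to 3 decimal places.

N=6 nodes, M=9 members, R=3 reactions → 2N=12, M+R=12
member 0 (0-1): L=3.3612, (cx,cy)=(0.3213,0.9470)
member 1 (0-2): L=2.2910, (cx,cy)=(1.0000,0.0000)
member 2 (1-2): L=3.4056, (cx,cy)=(0.3556,-0.9346)
member 3 (1-3): L=2.0853, (cx,cy)=(0.9965,-0.0834)
member 4 (2-3): L=3.1314, (cx,cy)=(0.2769,0.9609)
member 5 (2-4): L=1.9770, (cx,cy)=(1.0000,0.0000)
member 6 (3-4): L=3.2072, (cx,cy)=(0.3461,-0.9382)
member 7 (3-5): L=2.3465, (cx,cy)=(0.9981,-0.0622)
member 8 (4-5): L=3.1168, (cx,cy)=(0.3953,0.9186)
solve A·x = −loads:
  F[0-1] = +1000.8559 N (tension)
  F[0-2] = +1386.3844 N (tension)
  F[1-2] = -1077.1896 N (compression)
  F[1-3] = +707.0919 N (tension)
  F[2-3] = +1047.7453 N (tension)
  F[2-4] = +713.2532 N (tension)
  F[3-4] = -2060.8567 N (compression)
  F[3-5] = -0.0000 N (tension)
  F[4-5] = +0.0000 N (tension)
  Rx@0 = -1707.9700 N
  Ry@0 = -947.7844 N
  Ry@4 = +1933.4944 N

1000.856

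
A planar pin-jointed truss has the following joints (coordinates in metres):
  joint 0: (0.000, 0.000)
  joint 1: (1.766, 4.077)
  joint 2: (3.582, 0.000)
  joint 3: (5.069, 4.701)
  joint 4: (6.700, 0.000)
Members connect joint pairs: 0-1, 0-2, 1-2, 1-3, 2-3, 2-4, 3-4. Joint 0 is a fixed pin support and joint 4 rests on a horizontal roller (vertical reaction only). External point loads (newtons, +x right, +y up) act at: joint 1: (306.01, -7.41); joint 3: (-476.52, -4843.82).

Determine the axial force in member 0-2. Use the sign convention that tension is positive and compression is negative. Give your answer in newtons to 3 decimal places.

N=5 nodes, M=7 members, R=3 reactions → 2N=10, M+R=10
member 0 (0-1): L=4.4430, (cx,cy)=(0.3975,0.9176)
member 1 (0-2): L=3.5820, (cx,cy)=(1.0000,0.0000)
member 2 (1-2): L=4.4632, (cx,cy)=(0.4069,-0.9135)
member 3 (1-3): L=3.3614, (cx,cy)=(0.9826,0.1856)
member 4 (2-3): L=4.9306, (cx,cy)=(0.3016,0.9534)
member 5 (2-4): L=3.1180, (cx,cy)=(1.0000,0.0000)
member 6 (3-4): L=4.9759, (cx,cy)=(0.3278,-0.9448)
solve A·x = −loads:
  F[0-1] = -1452.3972 N (compression)
  F[0-2] = +406.7813 N (tension)
  F[1-2] = +1169.7473 N (tension)
  F[1-3] = -1383.2995 N (compression)
  F[2-3] = -1120.7217 N (compression)
  F[2-4] = +1220.7316 N (tension)
  F[3-4] = -3724.2404 N (compression)
  Rx@0 = +170.5100 N
  Ry@0 = +1332.7387 N
  Ry@4 = +3518.4913 N

406.781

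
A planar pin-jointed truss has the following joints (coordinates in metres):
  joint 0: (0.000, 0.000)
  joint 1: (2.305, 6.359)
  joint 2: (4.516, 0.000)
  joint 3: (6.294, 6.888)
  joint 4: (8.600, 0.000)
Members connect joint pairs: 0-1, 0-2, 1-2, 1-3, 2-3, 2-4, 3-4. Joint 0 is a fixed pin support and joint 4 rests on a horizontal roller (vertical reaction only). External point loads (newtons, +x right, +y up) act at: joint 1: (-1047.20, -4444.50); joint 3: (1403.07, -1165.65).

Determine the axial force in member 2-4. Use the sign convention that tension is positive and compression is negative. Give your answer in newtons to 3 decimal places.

N=5 nodes, M=7 members, R=3 reactions → 2N=10, M+R=10
member 0 (0-1): L=6.7639, (cx,cy)=(0.3408,0.9401)
member 1 (0-2): L=4.5160, (cx,cy)=(1.0000,0.0000)
member 2 (1-2): L=6.7324, (cx,cy)=(0.3284,-0.9445)
member 3 (1-3): L=4.0239, (cx,cy)=(0.9913,0.1315)
member 4 (2-3): L=7.1138, (cx,cy)=(0.2499,0.9683)
member 5 (2-4): L=4.0840, (cx,cy)=(1.0000,0.0000)
member 6 (3-4): L=7.2638, (cx,cy)=(0.3175,-0.9483)
solve A·x = −loads:
  F[0-1] = -3421.1678 N (compression)
  F[0-2] = +1521.7402 N (tension)
  F[1-2] = -1258.8486 N (compression)
  F[1-3] = +297.3303 N (tension)
  F[2-3] = +1228.0007 N (tension)
  F[2-4] = +801.3968 N (tension)
  F[3-4] = -2524.3505 N (compression)
  Rx@0 = -355.8700 N
  Ry@0 = +3216.3855 N
  Ry@4 = +2393.7645 N

801.397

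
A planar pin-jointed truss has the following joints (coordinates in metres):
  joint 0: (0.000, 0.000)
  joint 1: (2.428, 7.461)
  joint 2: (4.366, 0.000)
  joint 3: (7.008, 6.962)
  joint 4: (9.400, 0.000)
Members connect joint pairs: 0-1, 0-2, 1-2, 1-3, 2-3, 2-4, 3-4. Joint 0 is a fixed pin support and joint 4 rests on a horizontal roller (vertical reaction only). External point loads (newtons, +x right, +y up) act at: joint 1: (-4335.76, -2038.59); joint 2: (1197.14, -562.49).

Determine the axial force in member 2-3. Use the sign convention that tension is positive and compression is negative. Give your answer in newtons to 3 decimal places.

-2623.504

N=5 nodes, M=7 members, R=3 reactions → 2N=10, M+R=10
member 0 (0-1): L=7.8461, (cx,cy)=(0.3095,0.9509)
member 1 (0-2): L=4.3660, (cx,cy)=(1.0000,0.0000)
member 2 (1-2): L=7.7086, (cx,cy)=(0.2514,-0.9679)
member 3 (1-3): L=4.6071, (cx,cy)=(0.9941,-0.1083)
member 4 (2-3): L=7.4464, (cx,cy)=(0.3548,0.9349)
member 5 (2-4): L=5.0340, (cx,cy)=(1.0000,0.0000)
member 6 (3-4): L=7.3615, (cx,cy)=(0.3249,-0.9457)
solve A·x = −loads:
  F[0-1] = -5525.8901 N (compression)
  F[0-2] = -1428.6220 N (compression)
  F[1-2] = +3115.3766 N (tension)
  F[1-3] = +1853.4355 N (tension)
  F[2-3] = -2623.5039 N (compression)
  F[2-4] = -911.7128 N (compression)
  F[3-4] = +2805.8270 N (tension)
  Rx@0 = +3138.6200 N
  Ry@0 = +5254.6521 N
  Ry@4 = -2653.5721 N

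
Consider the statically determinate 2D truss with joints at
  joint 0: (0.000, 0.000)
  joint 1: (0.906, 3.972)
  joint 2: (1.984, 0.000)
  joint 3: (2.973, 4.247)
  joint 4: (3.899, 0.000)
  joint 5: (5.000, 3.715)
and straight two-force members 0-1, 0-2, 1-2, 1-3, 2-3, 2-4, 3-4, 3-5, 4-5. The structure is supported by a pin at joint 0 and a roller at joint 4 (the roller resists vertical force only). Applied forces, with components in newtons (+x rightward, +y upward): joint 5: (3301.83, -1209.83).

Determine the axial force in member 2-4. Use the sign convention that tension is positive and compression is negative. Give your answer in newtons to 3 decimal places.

860.398

N=6 nodes, M=9 members, R=3 reactions → 2N=12, M+R=12
member 0 (0-1): L=4.0740, (cx,cy)=(0.2224,0.9750)
member 1 (0-2): L=1.9840, (cx,cy)=(1.0000,0.0000)
member 2 (1-2): L=4.1157, (cx,cy)=(0.2619,-0.9651)
member 3 (1-3): L=2.0852, (cx,cy)=(0.9913,0.1319)
member 4 (2-3): L=4.3606, (cx,cy)=(0.2268,0.9739)
member 5 (2-4): L=1.9150, (cx,cy)=(1.0000,0.0000)
member 6 (3-4): L=4.3468, (cx,cy)=(0.2130,-0.9770)
member 7 (3-5): L=2.0957, (cx,cy)=(0.9672,-0.2539)
member 8 (4-5): L=3.8747, (cx,cy)=(0.2841,0.9588)
solve A·x = −loads:
  F[0-1] = +3577.2207 N (tension)
  F[0-2] = +2506.3102 N (tension)
  F[1-2] = -3382.0228 N (compression)
  F[1-3] = +1696.1705 N (tension)
  F[2-3] = +3351.2820 N (tension)
  F[2-4] = +860.3976 N (tension)
  F[3-4] = -4481.8828 N (compression)
  F[3-5] = +3511.2377 N (tension)
  F[4-5] = -332.1622 N (compression)
  Rx@0 = -3301.8300 N
  Ry@0 = -3487.6433 N
  Ry@4 = +4697.4733 N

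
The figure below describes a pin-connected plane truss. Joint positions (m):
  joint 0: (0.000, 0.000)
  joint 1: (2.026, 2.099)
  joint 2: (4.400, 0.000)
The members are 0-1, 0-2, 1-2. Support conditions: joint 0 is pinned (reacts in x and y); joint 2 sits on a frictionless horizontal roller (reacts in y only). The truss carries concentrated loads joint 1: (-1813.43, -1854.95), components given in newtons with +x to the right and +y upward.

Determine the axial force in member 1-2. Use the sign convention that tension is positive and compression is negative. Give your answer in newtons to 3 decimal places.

N=3 nodes, M=3 members, R=3 reactions → 2N=6, M+R=6
member 0 (0-1): L=2.9173, (cx,cy)=(0.6945,0.7195)
member 1 (0-2): L=4.4000, (cx,cy)=(1.0000,0.0000)
member 2 (1-2): L=3.1689, (cx,cy)=(0.7492,-0.6624)
solve A·x = −loads:
  F[0-1] = -2593.3262 N (compression)
  F[0-2] = -12.4054 N (compression)
  F[1-2] = +16.5590 N (tension)
  Rx@0 = +1813.4300 N
  Ry@0 = +1865.9184 N
  Ry@2 = -10.9684 N

16.559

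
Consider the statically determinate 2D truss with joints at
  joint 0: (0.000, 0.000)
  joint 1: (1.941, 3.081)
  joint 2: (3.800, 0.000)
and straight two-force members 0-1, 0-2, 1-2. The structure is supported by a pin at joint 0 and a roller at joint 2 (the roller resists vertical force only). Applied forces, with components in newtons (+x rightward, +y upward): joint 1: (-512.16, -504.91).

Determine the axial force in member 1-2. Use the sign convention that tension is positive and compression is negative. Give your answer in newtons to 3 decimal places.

183.775

N=3 nodes, M=3 members, R=3 reactions → 2N=6, M+R=6
member 0 (0-1): L=3.6414, (cx,cy)=(0.5330,0.8461)
member 1 (0-2): L=3.8000, (cx,cy)=(1.0000,0.0000)
member 2 (1-2): L=3.5984, (cx,cy)=(0.5166,-0.8562)
solve A·x = −loads:
  F[0-1] = -782.7266 N (compression)
  F[0-2] = -94.9419 N (compression)
  F[1-2] = +183.7753 N (tension)
  Rx@0 = +512.1600 N
  Ry@0 = +662.2612 N
  Ry@2 = -157.3512 N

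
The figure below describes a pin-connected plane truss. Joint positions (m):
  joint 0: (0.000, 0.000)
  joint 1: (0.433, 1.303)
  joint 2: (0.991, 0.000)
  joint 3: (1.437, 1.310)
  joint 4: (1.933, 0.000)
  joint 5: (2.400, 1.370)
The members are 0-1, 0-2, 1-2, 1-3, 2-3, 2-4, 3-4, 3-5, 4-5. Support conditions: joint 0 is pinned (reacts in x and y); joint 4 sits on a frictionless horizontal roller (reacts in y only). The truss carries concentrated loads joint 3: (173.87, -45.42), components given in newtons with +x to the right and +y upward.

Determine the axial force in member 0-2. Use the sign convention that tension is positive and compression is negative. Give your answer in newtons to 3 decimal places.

138.586

N=6 nodes, M=9 members, R=3 reactions → 2N=12, M+R=12
member 0 (0-1): L=1.3731, (cx,cy)=(0.3154,0.9490)
member 1 (0-2): L=0.9910, (cx,cy)=(1.0000,0.0000)
member 2 (1-2): L=1.4175, (cx,cy)=(0.3937,-0.9193)
member 3 (1-3): L=1.0040, (cx,cy)=(1.0000,0.0070)
member 4 (2-3): L=1.3838, (cx,cy)=(0.3223,0.9466)
member 5 (2-4): L=0.9420, (cx,cy)=(1.0000,0.0000)
member 6 (3-4): L=1.4008, (cx,cy)=(0.3541,-0.9352)
member 7 (3-5): L=0.9649, (cx,cy)=(0.9981,0.0622)
member 8 (4-5): L=1.4474, (cx,cy)=(0.3226,0.9465)
solve A·x = −loads:
  F[0-1] = +111.8868 N (tension)
  F[0-2] = +138.5861 N (tension)
  F[1-2] = -114.8934 N (compression)
  F[1-3] = +80.5152 N (tension)
  F[2-3] = +111.5696 N (tension)
  F[2-4] = +57.3988 N (tension)
  F[3-4] = -162.1002 N (compression)
  F[3-5] = -0.0000 N (compression)
  F[4-5] = +0.0000 N (tension)
  Rx@0 = -173.8700 N
  Ry@0 = -106.1776 N
  Ry@4 = +151.5976 N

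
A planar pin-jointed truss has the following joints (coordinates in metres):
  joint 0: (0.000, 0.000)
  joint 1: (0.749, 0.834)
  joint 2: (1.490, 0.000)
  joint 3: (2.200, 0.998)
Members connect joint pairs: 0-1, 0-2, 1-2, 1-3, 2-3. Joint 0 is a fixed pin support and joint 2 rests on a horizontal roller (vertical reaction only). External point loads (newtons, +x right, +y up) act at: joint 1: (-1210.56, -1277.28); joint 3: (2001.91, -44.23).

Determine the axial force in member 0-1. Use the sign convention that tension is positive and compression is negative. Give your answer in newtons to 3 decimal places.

66.066

N=4 nodes, M=5 members, R=3 reactions → 2N=8, M+R=8
member 0 (0-1): L=1.1210, (cx,cy)=(0.6682,0.7440)
member 1 (0-2): L=1.4900, (cx,cy)=(1.0000,0.0000)
member 2 (1-2): L=1.1156, (cx,cy)=(0.6642,-0.7476)
member 3 (1-3): L=1.4602, (cx,cy)=(0.9937,0.1123)
member 4 (2-3): L=1.2248, (cx,cy)=(0.5797,0.8148)
solve A·x = −loads:
  F[0-1] = +66.0655 N (tension)
  F[0-2] = +747.2066 N (tension)
  F[1-2] = -1440.0413 N (compression)
  F[1-3] = +2225.2532 N (tension)
  F[2-3] = -360.9921 N (compression)
  Rx@0 = -791.3500 N
  Ry@0 = -49.1530 N
  Ry@2 = +1370.6630 N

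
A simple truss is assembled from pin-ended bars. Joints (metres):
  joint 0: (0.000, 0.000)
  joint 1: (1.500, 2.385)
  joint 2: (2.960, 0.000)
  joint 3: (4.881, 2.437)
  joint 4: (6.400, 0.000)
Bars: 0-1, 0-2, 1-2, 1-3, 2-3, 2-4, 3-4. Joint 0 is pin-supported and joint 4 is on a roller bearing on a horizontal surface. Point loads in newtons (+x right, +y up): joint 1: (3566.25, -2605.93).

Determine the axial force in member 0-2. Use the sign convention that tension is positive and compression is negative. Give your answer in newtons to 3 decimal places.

3985.231

N=5 nodes, M=7 members, R=3 reactions → 2N=10, M+R=10
member 0 (0-1): L=2.8175, (cx,cy)=(0.5324,0.8465)
member 1 (0-2): L=2.9600, (cx,cy)=(1.0000,0.0000)
member 2 (1-2): L=2.7964, (cx,cy)=(0.5221,-0.8529)
member 3 (1-3): L=3.3814, (cx,cy)=(0.9999,0.0154)
member 4 (2-3): L=3.1031, (cx,cy)=(0.6191,0.7853)
member 5 (2-4): L=3.4400, (cx,cy)=(1.0000,0.0000)
member 6 (3-4): L=2.8716, (cx,cy)=(0.5290,-0.8486)
solve A·x = −loads:
  F[0-1] = -786.9820 N (compression)
  F[0-2] = +3985.2310 N (tension)
  F[1-2] = -2324.3250 N (compression)
  F[1-3] = -2772.0269 N (compression)
  F[2-3] = +2524.2160 N (tension)
  F[2-4] = +1209.0605 N (tension)
  F[3-4] = -2285.7074 N (compression)
  Rx@0 = -3566.2500 N
  Ry@0 = +666.1798 N
  Ry@4 = +1939.7502 N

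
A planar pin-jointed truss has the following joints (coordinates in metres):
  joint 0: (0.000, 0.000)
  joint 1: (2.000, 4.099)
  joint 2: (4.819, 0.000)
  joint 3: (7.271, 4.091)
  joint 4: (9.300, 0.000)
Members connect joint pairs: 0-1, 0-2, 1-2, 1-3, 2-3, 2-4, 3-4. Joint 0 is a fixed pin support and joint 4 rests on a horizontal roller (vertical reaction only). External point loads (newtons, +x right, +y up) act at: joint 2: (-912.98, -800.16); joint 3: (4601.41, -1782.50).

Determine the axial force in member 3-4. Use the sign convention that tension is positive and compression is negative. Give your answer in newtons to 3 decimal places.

-4277.812

N=5 nodes, M=7 members, R=3 reactions → 2N=10, M+R=10
member 0 (0-1): L=4.5609, (cx,cy)=(0.4385,0.8987)
member 1 (0-2): L=4.8190, (cx,cy)=(1.0000,0.0000)
member 2 (1-2): L=4.9748, (cx,cy)=(0.5667,-0.8240)
member 3 (1-3): L=5.2710, (cx,cy)=(1.0000,-0.0015)
member 4 (2-3): L=4.7695, (cx,cy)=(0.5141,0.8577)
member 5 (2-4): L=4.4810, (cx,cy)=(1.0000,0.0000)
member 6 (3-4): L=4.5665, (cx,cy)=(0.4443,-0.8959)
solve A·x = −loads:
  F[0-1] = +1390.5173 N (tension)
  F[0-2] = +3078.6742 N (tension)
  F[1-2] = -1519.4135 N (compression)
  F[1-3] = +1470.7434 N (tension)
  F[2-3] = +2392.4530 N (tension)
  F[2-4] = +1900.7204 N (tension)
  F[3-4] = -4277.8124 N (compression)
  Rx@0 = -3688.4300 N
  Ry@0 = -1249.6945 N
  Ry@4 = +3832.3545 N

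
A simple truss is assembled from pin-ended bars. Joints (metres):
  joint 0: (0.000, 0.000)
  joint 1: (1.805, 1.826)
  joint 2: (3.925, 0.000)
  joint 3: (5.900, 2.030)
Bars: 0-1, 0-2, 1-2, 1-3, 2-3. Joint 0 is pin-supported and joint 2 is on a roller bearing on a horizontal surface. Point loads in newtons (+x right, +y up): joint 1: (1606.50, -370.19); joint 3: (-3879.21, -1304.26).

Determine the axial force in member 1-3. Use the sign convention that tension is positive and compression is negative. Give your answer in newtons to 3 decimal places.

-2746.646

N=4 nodes, M=5 members, R=3 reactions → 2N=8, M+R=8
member 0 (0-1): L=2.5675, (cx,cy)=(0.7030,0.7112)
member 1 (0-2): L=3.9250, (cx,cy)=(1.0000,0.0000)
member 2 (1-2): L=2.7980, (cx,cy)=(0.7577,-0.6526)
member 3 (1-3): L=4.1001, (cx,cy)=(0.9988,0.0498)
member 4 (2-3): L=2.8322, (cx,cy)=(0.6973,0.7167)
solve A·x = −loads:
  F[0-1] = -1128.5440 N (compression)
  F[0-2] = -1479.3374 N (compression)
  F[1-2] = +453.1821 N (tension)
  F[1-3] = -2746.6461 N (compression)
  F[2-3] = -1629.0207 N (compression)
  Rx@0 = +2272.7100 N
  Ry@0 = +802.6030 N
  Ry@2 = +871.8470 N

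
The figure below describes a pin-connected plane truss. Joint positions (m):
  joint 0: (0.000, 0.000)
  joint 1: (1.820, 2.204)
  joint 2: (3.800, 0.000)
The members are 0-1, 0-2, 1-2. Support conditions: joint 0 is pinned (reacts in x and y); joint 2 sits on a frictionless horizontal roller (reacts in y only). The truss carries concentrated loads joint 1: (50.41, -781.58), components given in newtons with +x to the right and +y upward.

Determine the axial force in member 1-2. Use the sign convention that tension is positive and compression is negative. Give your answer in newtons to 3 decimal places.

-542.512

N=3 nodes, M=3 members, R=3 reactions → 2N=6, M+R=6
member 0 (0-1): L=2.8583, (cx,cy)=(0.6367,0.7711)
member 1 (0-2): L=3.8000, (cx,cy)=(1.0000,0.0000)
member 2 (1-2): L=2.9628, (cx,cy)=(0.6683,-0.7439)
solve A·x = −loads:
  F[0-1] = -490.2292 N (compression)
  F[0-2] = +362.5569 N (tension)
  F[1-2] = -542.5118 N (compression)
  Rx@0 = -50.4100 N
  Ry@0 = +378.0065 N
  Ry@2 = +403.5735 N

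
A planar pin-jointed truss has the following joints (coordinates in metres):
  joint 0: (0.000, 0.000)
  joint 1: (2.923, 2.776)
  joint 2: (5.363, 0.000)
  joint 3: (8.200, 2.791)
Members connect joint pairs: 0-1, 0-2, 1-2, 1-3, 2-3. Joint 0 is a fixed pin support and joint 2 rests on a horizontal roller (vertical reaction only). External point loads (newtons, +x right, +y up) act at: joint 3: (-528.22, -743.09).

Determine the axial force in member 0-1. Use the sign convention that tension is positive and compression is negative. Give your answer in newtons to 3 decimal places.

N=4 nodes, M=5 members, R=3 reactions → 2N=8, M+R=8
member 0 (0-1): L=4.0311, (cx,cy)=(0.7251,0.6886)
member 1 (0-2): L=5.3630, (cx,cy)=(1.0000,0.0000)
member 2 (1-2): L=3.6959, (cx,cy)=(0.6602,-0.7511)
member 3 (1-3): L=5.2770, (cx,cy)=(1.0000,0.0028)
member 4 (2-3): L=3.9797, (cx,cy)=(0.7129,0.7013)
solve A·x = −loads:
  F[0-1] = +171.6370 N (tension)
  F[0-2] = -652.6748 N (compression)
  F[1-2] = -156.5017 N (compression)
  F[1-3] = +227.7763 N (tension)
  F[2-3] = -1060.5067 N (compression)
  Rx@0 = +528.2200 N
  Ry@0 = -118.1958 N
  Ry@2 = +861.2858 N

171.637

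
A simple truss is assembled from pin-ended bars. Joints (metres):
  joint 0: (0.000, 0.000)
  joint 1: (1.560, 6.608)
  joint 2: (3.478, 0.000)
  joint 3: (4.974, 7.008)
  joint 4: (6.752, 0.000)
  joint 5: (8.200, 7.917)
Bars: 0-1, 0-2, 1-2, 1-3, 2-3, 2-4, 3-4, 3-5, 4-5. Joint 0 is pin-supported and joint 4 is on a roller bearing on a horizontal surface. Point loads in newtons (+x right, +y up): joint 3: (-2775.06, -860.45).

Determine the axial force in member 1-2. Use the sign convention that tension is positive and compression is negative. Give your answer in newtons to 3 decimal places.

N=6 nodes, M=9 members, R=3 reactions → 2N=12, M+R=12
member 0 (0-1): L=6.7896, (cx,cy)=(0.2298,0.9732)
member 1 (0-2): L=3.4780, (cx,cy)=(1.0000,0.0000)
member 2 (1-2): L=6.8807, (cx,cy)=(0.2787,-0.9604)
member 3 (1-3): L=3.4374, (cx,cy)=(0.9932,0.1164)
member 4 (2-3): L=7.1659, (cx,cy)=(0.2088,0.9780)
member 5 (2-4): L=3.2740, (cx,cy)=(1.0000,0.0000)
member 6 (3-4): L=7.2300, (cx,cy)=(0.2459,-0.9693)
member 7 (3-5): L=3.3516, (cx,cy)=(0.9625,0.2712)
member 8 (4-5): L=8.0483, (cx,cy)=(0.1799,0.9837)
solve A·x = −loads:
  F[0-1] = -3192.2601 N (compression)
  F[0-2] = -2041.6009 N (compression)
  F[1-2] = +3042.1457 N (tension)
  F[1-3] = -1592.2739 N (compression)
  F[2-3] = -2987.3923 N (compression)
  F[2-4] = -569.9361 N (compression)
  F[3-4] = +2317.5791 N (tension)
  F[3-5] = +0.0000 N (tension)
  F[4-5] = -0.0000 N (compression)
  Rx@0 = +2775.0600 N
  Ry@0 = +3106.8573 N
  Ry@4 = -2246.4073 N

3042.146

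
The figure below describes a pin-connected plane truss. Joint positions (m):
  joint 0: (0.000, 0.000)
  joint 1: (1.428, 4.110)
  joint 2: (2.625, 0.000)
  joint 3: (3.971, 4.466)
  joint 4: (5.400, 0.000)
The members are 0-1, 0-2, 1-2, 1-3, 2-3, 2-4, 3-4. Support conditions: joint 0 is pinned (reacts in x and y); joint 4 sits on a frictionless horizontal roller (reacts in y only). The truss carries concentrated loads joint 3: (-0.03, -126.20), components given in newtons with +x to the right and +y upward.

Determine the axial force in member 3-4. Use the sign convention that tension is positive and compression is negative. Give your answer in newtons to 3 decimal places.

N=5 nodes, M=7 members, R=3 reactions → 2N=10, M+R=10
member 0 (0-1): L=4.3510, (cx,cy)=(0.3282,0.9446)
member 1 (0-2): L=2.6250, (cx,cy)=(1.0000,0.0000)
member 2 (1-2): L=4.2808, (cx,cy)=(0.2796,-0.9601)
member 3 (1-3): L=2.5678, (cx,cy)=(0.9903,0.1386)
member 4 (2-3): L=4.6644, (cx,cy)=(0.2886,0.9575)
member 5 (2-4): L=2.7750, (cx,cy)=(1.0000,0.0000)
member 6 (3-4): L=4.6891, (cx,cy)=(0.3048,-0.9524)
solve A·x = −loads:
  F[0-1] = -35.3809 N (compression)
  F[0-2] = +11.5820 N (tension)
  F[1-2] = +31.8192 N (tension)
  F[1-3] = -20.7094 N (compression)
  F[2-3] = -31.9073 N (compression)
  F[2-4] = +29.6868 N (tension)
  F[3-4] = -97.4127 N (compression)
  Rx@0 = +0.0300 N
  Ry@0 = +33.4211 N
  Ry@4 = +92.7789 N

-97.413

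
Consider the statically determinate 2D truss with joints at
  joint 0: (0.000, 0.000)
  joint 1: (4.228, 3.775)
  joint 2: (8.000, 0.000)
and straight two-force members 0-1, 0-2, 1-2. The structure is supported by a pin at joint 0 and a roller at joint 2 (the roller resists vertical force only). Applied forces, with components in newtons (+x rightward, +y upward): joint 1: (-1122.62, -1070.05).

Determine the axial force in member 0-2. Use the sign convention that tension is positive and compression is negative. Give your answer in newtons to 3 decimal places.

35.757

N=3 nodes, M=3 members, R=3 reactions → 2N=6, M+R=6
member 0 (0-1): L=5.6680, (cx,cy)=(0.7459,0.6660)
member 1 (0-2): L=8.0000, (cx,cy)=(1.0000,0.0000)
member 2 (1-2): L=5.3365, (cx,cy)=(0.7068,-0.7074)
solve A·x = −loads:
  F[0-1] = -1552.9135 N (compression)
  F[0-2] = +35.7567 N (tension)
  F[1-2] = -50.5877 N (compression)
  Rx@0 = +1122.6200 N
  Ry@0 = +1034.2649 N
  Ry@2 = +35.7851 N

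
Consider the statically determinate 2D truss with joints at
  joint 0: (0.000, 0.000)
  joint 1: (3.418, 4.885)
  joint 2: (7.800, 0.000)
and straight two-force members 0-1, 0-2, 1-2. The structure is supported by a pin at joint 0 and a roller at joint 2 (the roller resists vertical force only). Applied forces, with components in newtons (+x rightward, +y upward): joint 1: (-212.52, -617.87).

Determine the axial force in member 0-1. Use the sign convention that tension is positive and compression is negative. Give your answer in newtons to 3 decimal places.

-586.091

N=3 nodes, M=3 members, R=3 reactions → 2N=6, M+R=6
member 0 (0-1): L=5.9620, (cx,cy)=(0.5733,0.8194)
member 1 (0-2): L=7.8000, (cx,cy)=(1.0000,0.0000)
member 2 (1-2): L=6.5624, (cx,cy)=(0.6677,-0.7444)
solve A·x = −loads:
  F[0-1] = -586.0909 N (compression)
  F[0-2] = +123.4821 N (tension)
  F[1-2] = -184.9246 N (compression)
  Rx@0 = +212.5200 N
  Ry@0 = +480.2137 N
  Ry@2 = +137.6563 N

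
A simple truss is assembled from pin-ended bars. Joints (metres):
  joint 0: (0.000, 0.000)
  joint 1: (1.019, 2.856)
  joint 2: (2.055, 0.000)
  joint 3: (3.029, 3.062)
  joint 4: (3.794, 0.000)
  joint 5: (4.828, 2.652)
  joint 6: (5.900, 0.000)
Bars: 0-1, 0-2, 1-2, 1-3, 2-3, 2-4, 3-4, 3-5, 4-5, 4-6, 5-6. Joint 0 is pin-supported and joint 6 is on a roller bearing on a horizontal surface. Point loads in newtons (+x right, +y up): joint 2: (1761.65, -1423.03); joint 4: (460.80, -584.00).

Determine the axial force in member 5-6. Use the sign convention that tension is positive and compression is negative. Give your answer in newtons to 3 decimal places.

N=7 nodes, M=11 members, R=3 reactions → 2N=14, M+R=14
member 0 (0-1): L=3.0323, (cx,cy)=(0.3360,0.9418)
member 1 (0-2): L=2.0550, (cx,cy)=(1.0000,0.0000)
member 2 (1-2): L=3.0381, (cx,cy)=(0.3410,-0.9401)
member 3 (1-3): L=2.0205, (cx,cy)=(0.9948,0.1020)
member 4 (2-3): L=3.2132, (cx,cy)=(0.3031,0.9530)
member 5 (2-4): L=1.7390, (cx,cy)=(1.0000,0.0000)
member 6 (3-4): L=3.1561, (cx,cy)=(0.2424,-0.9702)
member 7 (3-5): L=1.8451, (cx,cy)=(0.9750,-0.2222)
member 8 (4-5): L=2.8464, (cx,cy)=(0.3633,0.9317)
member 9 (4-6): L=2.1060, (cx,cy)=(1.0000,0.0000)
member 10 (5-6): L=2.8605, (cx,cy)=(0.3748,-0.9271)
solve A·x = −loads:
  F[0-1] = -1205.9714 N (compression)
  F[0-2] = +2627.7093 N (tension)
  F[1-2] = +1122.3524 N (tension)
  F[1-3] = -792.1124 N (compression)
  F[2-3] = +386.1155 N (tension)
  F[2-4] = +1131.7429 N (tension)
  F[3-4] = -146.7633 N (compression)
  F[3-5] = -651.6613 N (compression)
  F[4-5] = +779.6461 N (tension)
  F[4-6] = +352.1553 N (tension)
  F[5-6] = -939.6733 N (compression)
  Rx@0 = -2222.4500 N
  Ry@0 = +1135.8397 N
  Ry@6 = +871.1903 N

-939.673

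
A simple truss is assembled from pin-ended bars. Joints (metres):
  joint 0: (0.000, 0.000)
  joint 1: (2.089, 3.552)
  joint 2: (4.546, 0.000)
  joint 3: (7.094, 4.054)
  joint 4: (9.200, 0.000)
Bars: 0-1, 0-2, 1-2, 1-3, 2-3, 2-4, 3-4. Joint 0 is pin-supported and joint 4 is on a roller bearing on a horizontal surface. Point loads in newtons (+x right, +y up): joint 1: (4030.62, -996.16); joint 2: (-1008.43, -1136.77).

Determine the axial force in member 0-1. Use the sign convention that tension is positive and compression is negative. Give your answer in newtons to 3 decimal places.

244.955

N=5 nodes, M=7 members, R=3 reactions → 2N=10, M+R=10
member 0 (0-1): L=4.1208, (cx,cy)=(0.5069,0.8620)
member 1 (0-2): L=4.5460, (cx,cy)=(1.0000,0.0000)
member 2 (1-2): L=4.3190, (cx,cy)=(0.5689,-0.8224)
member 3 (1-3): L=5.0301, (cx,cy)=(0.9950,0.0998)
member 4 (2-3): L=4.7882, (cx,cy)=(0.5321,0.8467)
member 5 (2-4): L=4.6540, (cx,cy)=(1.0000,0.0000)
member 6 (3-4): L=4.5684, (cx,cy)=(0.4610,-0.8874)
solve A·x = −loads:
  F[0-1] = +244.9550 N (tension)
  F[0-2] = +2898.0111 N (tension)
  F[1-2] = -1818.2649 N (compression)
  F[1-3] = -2886.4681 N (compression)
  F[2-3] = +3108.8611 N (tension)
  F[2-4] = +1217.7167 N (tension)
  F[3-4] = -2641.5005 N (compression)
  Rx@0 = -3022.1900 N
  Ry@0 = -211.1458 N
  Ry@4 = +2344.0757 N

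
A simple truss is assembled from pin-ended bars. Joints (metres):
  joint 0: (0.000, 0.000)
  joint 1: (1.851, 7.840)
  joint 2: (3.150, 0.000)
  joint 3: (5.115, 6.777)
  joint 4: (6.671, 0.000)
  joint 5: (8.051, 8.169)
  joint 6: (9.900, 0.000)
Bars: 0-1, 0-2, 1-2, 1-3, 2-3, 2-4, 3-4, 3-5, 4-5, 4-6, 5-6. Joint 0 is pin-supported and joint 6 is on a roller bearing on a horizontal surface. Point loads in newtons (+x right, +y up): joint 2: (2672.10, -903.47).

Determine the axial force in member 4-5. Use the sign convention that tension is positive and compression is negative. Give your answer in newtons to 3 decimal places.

350.934

N=7 nodes, M=11 members, R=3 reactions → 2N=14, M+R=14
member 0 (0-1): L=8.0555, (cx,cy)=(0.2298,0.9732)
member 1 (0-2): L=3.1500, (cx,cy)=(1.0000,0.0000)
member 2 (1-2): L=7.9469, (cx,cy)=(0.1635,-0.9865)
member 3 (1-3): L=3.4327, (cx,cy)=(0.9508,-0.3097)
member 4 (2-3): L=7.0561, (cx,cy)=(0.2785,0.9604)
member 5 (2-4): L=3.5210, (cx,cy)=(1.0000,0.0000)
member 6 (3-4): L=6.9533, (cx,cy)=(0.2238,-0.9746)
member 7 (3-5): L=3.2493, (cx,cy)=(0.9036,0.4284)
member 8 (4-5): L=8.2847, (cx,cy)=(0.1666,0.9860)
member 9 (4-6): L=3.2290, (cx,cy)=(1.0000,0.0000)
member 10 (5-6): L=8.3756, (cx,cy)=(0.2208,-0.9753)
solve A·x = −loads:
  F[0-1] = -632.9380 N (compression)
  F[0-2] = +2817.5363 N (tension)
  F[1-2] = +710.7643 N (tension)
  F[1-3] = -275.1424 N (compression)
  F[2-3] = +210.5964 N (tension)
  F[2-4] = +202.9708 N (tension)
  F[3-4] = -355.0349 N (compression)
  F[3-5] = -136.7017 N (compression)
  F[4-5] = +350.9340 N (tension)
  F[4-6] = +65.0664 N (tension)
  F[5-6] = -294.7394 N (compression)
  Rx@0 = -2672.1000 N
  Ry@0 = +616.0023 N
  Ry@6 = +287.4677 N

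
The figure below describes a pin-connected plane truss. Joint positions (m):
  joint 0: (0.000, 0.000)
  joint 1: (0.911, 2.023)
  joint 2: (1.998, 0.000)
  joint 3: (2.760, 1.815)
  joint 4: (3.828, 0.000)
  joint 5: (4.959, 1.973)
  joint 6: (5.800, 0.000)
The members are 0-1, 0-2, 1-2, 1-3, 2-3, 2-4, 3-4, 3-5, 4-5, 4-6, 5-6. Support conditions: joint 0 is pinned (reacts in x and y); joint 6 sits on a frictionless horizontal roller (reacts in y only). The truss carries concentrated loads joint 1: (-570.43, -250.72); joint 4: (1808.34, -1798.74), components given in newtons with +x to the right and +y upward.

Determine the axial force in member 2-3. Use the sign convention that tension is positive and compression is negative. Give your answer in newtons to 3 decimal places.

N=7 nodes, M=11 members, R=3 reactions → 2N=14, M+R=14
member 0 (0-1): L=2.2187, (cx,cy)=(0.4106,0.9118)
member 1 (0-2): L=1.9980, (cx,cy)=(1.0000,0.0000)
member 2 (1-2): L=2.2965, (cx,cy)=(0.4733,-0.8809)
member 3 (1-3): L=1.8607, (cx,cy)=(0.9937,-0.1118)
member 4 (2-3): L=1.9685, (cx,cy)=(0.3871,0.9220)
member 5 (2-4): L=1.8300, (cx,cy)=(1.0000,0.0000)
member 6 (3-4): L=2.1059, (cx,cy)=(0.5071,-0.8619)
member 7 (3-5): L=2.2047, (cx,cy)=(0.9974,0.0717)
member 8 (4-5): L=2.2742, (cx,cy)=(0.4973,0.8676)
member 9 (4-6): L=1.9720, (cx,cy)=(1.0000,0.0000)
member 10 (5-6): L=2.1448, (cx,cy)=(0.3921,-0.9199)
solve A·x = −loads:
  F[0-1] = -1120.7064 N (compression)
  F[0-2] = +1698.0813 N (tension)
  F[1-2] = +916.7579 N (tension)
  F[1-3] = -325.7033 N (compression)
  F[2-3] = -875.8472 N (compression)
  F[2-4] = +2471.0448 N (tension)
  F[3-4] = +805.4521 N (tension)
  F[3-5] = -1073.9470 N (compression)
  F[4-5] = +1273.1625 N (tension)
  F[4-6] = +438.0134 N (tension)
  F[5-6] = -1117.0453 N (compression)
  Rx@0 = -1237.9100 N
  Ry@0 = +1021.8733 N
  Ry@6 = +1027.5867 N

-875.847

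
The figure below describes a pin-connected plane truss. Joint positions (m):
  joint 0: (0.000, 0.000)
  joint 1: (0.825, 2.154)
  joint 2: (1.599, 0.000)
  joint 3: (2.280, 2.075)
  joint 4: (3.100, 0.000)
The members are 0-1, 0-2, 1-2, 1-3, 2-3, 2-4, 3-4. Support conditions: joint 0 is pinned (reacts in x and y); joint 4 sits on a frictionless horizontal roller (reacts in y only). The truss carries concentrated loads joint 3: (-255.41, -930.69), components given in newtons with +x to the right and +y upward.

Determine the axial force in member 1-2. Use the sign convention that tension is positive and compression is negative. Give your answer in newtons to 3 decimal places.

461.477

N=5 nodes, M=7 members, R=3 reactions → 2N=10, M+R=10
member 0 (0-1): L=2.3066, (cx,cy)=(0.3577,0.9338)
member 1 (0-2): L=1.5990, (cx,cy)=(1.0000,0.0000)
member 2 (1-2): L=2.2888, (cx,cy)=(0.3382,-0.9411)
member 3 (1-3): L=1.4571, (cx,cy)=(0.9985,-0.0542)
member 4 (2-3): L=2.1839, (cx,cy)=(0.3118,0.9501)
member 5 (2-4): L=1.5010, (cx,cy)=(1.0000,0.0000)
member 6 (3-4): L=2.2311, (cx,cy)=(0.3675,-0.9300)
solve A·x = −loads:
  F[0-1] = -446.6922 N (compression)
  F[0-2] = -95.6410 N (compression)
  F[1-2] = +461.4769 N (tension)
  F[1-3] = -316.2884 N (compression)
  F[2-3] = -457.0810 N (compression)
  F[2-4] = +202.9441 N (tension)
  F[3-4] = -552.1933 N (compression)
  Rx@0 = +255.4100 N
  Ry@0 = +417.1424 N
  Ry@4 = +513.5476 N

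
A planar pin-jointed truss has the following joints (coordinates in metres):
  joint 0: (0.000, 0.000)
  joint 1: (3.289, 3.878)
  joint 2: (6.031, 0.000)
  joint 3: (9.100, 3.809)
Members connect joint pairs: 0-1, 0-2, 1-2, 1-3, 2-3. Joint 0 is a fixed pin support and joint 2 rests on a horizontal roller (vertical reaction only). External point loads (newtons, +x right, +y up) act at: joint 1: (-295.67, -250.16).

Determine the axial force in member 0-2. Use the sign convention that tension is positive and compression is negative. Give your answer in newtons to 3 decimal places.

N=4 nodes, M=5 members, R=3 reactions → 2N=8, M+R=8
member 0 (0-1): L=5.0849, (cx,cy)=(0.6468,0.7626)
member 1 (0-2): L=6.0310, (cx,cy)=(1.0000,0.0000)
member 2 (1-2): L=4.7495, (cx,cy)=(0.5773,-0.8165)
member 3 (1-3): L=5.8114, (cx,cy)=(0.9999,-0.0119)
member 4 (2-3): L=4.8915, (cx,cy)=(0.6274,0.7787)
solve A·x = −loads:
  F[0-1] = -398.4208 N (compression)
  F[0-2] = -37.9656 N (compression)
  F[1-2] = +65.7609 N (tension)
  F[1-3] = -0.0000 N (tension)
  F[2-3] = +0.0000 N (tension)
  Rx@0 = +295.6700 N
  Ry@0 = +303.8546 N
  Ry@2 = -53.6946 N

-37.966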